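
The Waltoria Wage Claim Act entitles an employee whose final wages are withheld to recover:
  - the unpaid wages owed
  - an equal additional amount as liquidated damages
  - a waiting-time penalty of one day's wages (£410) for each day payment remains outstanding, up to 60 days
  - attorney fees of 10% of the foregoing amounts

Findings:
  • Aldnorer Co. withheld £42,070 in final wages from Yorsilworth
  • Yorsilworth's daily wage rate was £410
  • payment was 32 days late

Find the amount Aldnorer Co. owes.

£106,986

Liquidated damages (equal amount): £42,070
Penalty days: min(32, 60) = 32
Waiting-time penalty: 32 × £410 = £13,120
Subtotal: £42,070 + £42,070 + £13,120 = £97,260
Attorney fees: 10% of £97,260 = £9,726
Total award: £97,260 + £9,726 = £106,986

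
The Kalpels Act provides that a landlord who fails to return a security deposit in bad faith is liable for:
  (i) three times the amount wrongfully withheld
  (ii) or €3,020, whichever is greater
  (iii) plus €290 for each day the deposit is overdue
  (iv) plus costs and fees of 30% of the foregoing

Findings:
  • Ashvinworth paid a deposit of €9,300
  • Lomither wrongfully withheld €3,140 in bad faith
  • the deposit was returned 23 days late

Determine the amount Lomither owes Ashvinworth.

Trebled: 3 × €3,140 = €9,420
Minimum €3,020: €9,420 meets the minimum, no increase.
Late-return penalty: 23 × €290 = €6,670
Damages plus late penalty: €9,420 + €6,670 = €16,090
Costs and fees: 30% of €16,090 = €4,827
Total recovery: €16,090 + €4,827 = €20,917

€20,917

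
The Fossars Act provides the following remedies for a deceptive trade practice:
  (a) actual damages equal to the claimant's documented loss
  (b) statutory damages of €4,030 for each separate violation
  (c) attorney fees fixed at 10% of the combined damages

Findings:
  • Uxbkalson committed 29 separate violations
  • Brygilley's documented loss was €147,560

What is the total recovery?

€290,873

Statutory damages: 29 × €4,030 = €116,870
Combined damages: €147,560 + €116,870 = €264,430
Attorney fees: 10% of €264,430 = €26,443
Total recovery: €264,430 + €26,443 = €290,873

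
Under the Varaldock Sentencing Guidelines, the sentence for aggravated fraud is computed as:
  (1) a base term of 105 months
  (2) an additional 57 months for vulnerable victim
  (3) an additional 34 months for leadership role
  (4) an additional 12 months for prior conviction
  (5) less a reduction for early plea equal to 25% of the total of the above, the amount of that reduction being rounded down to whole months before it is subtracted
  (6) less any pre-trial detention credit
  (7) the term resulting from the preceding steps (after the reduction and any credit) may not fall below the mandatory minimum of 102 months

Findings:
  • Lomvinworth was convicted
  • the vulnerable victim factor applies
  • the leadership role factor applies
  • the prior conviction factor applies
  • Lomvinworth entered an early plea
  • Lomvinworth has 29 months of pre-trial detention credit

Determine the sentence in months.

Vulnerable victim enhancement: +57 months
Leadership role enhancement: +34 months
Prior conviction enhancement: +12 months
Adjusted term: 105 months + 57 months + 34 months + 12 months = 208 months
Early plea reduction: 25% of 208 months = 52 months (rounded down)
After reduction: 208 − 52 = 156 months
Less pre-trial detention credit: 156 months − 29 months = 127 months
Minimum 102 months: 127 months meets the minimum, no increase.

127 months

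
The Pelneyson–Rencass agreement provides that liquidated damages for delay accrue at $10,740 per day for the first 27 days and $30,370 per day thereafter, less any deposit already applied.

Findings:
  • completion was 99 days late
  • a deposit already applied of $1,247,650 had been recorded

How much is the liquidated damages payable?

$1,228,970

First 27 days: 27 × $10,740 = $289,980
Remaining days: (99 − 27) × $30,370 = $2,186,640
Accrued per-day damages: $289,980 + $2,186,640 = $2,476,620
Less deposit already applied: $2,476,620 − $1,247,650 = $1,228,970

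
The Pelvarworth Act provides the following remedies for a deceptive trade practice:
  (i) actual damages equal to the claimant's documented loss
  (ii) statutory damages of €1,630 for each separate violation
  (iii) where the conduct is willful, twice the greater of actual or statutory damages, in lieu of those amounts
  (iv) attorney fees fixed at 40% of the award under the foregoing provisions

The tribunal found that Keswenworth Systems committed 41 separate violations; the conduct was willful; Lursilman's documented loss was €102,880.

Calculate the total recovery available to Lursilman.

Statutory damages: 41 × €1,630 = €66,830
Greater of actual damages (€102,880) or statutory damages (€66,830): €102,880
Doubled: 2 × €102,880 = €205,760
Attorney fees: 40% of €205,760 = €82,304
Total recovery: €205,760 + €82,304 = €288,064

€288,064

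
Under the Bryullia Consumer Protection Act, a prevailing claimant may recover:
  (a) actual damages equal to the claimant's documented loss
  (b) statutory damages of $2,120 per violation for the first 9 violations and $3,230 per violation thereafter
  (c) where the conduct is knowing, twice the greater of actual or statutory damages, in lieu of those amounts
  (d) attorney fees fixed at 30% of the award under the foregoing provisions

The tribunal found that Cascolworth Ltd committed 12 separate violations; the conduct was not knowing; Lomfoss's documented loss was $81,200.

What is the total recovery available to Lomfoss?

First 9 violations: 9 × $2,120 = $19,080
Remaining violations: (12 − 9) × $3,230 = $9,690
Statutory damages: $19,080 + $9,690 = $28,770
Conduct not knowing: the in-lieu enhancement does not apply.
Actual plus statutory damages: $81,200 + $28,770 = $109,970
Attorney fees: 30% of $109,970 = $32,991
Total recovery: $109,970 + $32,991 = $142,961

$142,961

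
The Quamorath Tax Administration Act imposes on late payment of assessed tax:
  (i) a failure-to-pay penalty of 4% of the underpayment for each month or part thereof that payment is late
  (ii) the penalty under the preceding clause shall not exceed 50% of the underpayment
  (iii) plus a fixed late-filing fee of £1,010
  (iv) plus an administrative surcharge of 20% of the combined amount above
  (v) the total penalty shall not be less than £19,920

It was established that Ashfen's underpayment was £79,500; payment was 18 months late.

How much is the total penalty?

Accrued rate: 4% × 18 = 72%, capped at 50% → 50%
Failure-to-pay penalty: 50% of £79,500 = £39,750
Penalty before surcharge: £39,750 + £1,010 = £40,760
Administrative surcharge: 20% of £40,760 = £8,152
Total penalty: £40,760 + £8,152 = £48,912
Minimum £19,920: £48,912 meets the minimum, no increase.

Penalty: £48,912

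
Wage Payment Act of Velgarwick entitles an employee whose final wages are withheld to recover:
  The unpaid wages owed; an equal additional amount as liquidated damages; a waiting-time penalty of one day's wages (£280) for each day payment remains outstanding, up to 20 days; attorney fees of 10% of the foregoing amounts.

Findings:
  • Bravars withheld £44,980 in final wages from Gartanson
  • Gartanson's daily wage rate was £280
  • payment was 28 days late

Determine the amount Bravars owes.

Total award: £105,116

Liquidated damages (equal amount): £44,980
Penalty days: min(28, 20) = 20
Waiting-time penalty: 20 × £280 = £5,600
Subtotal: £44,980 + £44,980 + £5,600 = £95,560
Attorney fees: 10% of £95,560 = £9,556
Total award: £95,560 + £9,556 = £105,116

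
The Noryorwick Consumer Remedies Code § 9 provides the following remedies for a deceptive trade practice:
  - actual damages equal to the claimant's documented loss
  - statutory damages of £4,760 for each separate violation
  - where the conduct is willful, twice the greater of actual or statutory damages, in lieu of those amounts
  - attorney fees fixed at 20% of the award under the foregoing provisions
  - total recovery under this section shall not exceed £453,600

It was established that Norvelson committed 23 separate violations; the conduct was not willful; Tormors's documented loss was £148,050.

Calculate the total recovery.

Total recovery: £309,036

Statutory damages: 23 × £4,760 = £109,480
Conduct not willful: the in-lieu enhancement does not apply.
Actual plus statutory damages: £148,050 + £109,480 = £257,530
Attorney fees: 20% of £257,530 = £51,506
Total before cap: £257,530 + £51,506 = £309,036
Cap at £453,600: £309,036 is within the cap, no reduction.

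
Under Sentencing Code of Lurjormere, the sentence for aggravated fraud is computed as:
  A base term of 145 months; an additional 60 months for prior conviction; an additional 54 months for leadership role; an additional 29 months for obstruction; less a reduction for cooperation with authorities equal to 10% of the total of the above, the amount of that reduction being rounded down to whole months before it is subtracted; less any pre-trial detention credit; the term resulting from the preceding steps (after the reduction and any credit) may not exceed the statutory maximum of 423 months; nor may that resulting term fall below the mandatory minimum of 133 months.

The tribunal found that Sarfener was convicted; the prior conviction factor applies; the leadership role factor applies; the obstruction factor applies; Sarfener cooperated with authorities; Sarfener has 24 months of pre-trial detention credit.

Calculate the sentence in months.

236 months

Prior conviction enhancement: +60 months
Leadership role enhancement: +54 months
Obstruction enhancement: +29 months
Adjusted term: 145 months + 60 months + 54 months + 29 months = 288 months
Cooperation with authorities reduction: 10% of 288 months = 28 months (rounded down)
After reduction: 288 − 28 = 260 months
Less pre-trial detention credit: 260 months − 24 months = 236 months
Cap at 423 months: 236 months is within the cap, no reduction.
Minimum 133 months: 236 months meets the minimum, no increase.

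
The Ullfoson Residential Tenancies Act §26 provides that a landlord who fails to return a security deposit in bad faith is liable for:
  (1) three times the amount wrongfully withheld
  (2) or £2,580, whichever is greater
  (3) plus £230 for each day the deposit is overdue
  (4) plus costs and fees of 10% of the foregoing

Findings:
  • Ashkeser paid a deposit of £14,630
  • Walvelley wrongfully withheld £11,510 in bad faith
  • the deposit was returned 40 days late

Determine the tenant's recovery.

Recovery: £48,103

Trebled: 3 × £11,510 = £34,530
Minimum £2,580: £34,530 meets the minimum, no increase.
Late-return penalty: 40 × £230 = £9,200
Damages plus late penalty: £34,530 + £9,200 = £43,730
Costs and fees: 10% of £43,730 = £4,373
Total recovery: £43,730 + £4,373 = £48,103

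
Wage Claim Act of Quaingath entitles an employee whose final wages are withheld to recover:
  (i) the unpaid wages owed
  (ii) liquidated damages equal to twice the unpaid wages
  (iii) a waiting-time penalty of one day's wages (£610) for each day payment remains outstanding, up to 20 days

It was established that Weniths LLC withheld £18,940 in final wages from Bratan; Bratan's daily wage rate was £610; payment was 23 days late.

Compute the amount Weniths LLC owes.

Doubled: 2 × £18,940 = £37,880
Penalty days: min(23, 20) = 20
Waiting-time penalty: 20 × £610 = £12,200
Total award: £18,940 + £37,880 + £12,200 = £69,020

£69,020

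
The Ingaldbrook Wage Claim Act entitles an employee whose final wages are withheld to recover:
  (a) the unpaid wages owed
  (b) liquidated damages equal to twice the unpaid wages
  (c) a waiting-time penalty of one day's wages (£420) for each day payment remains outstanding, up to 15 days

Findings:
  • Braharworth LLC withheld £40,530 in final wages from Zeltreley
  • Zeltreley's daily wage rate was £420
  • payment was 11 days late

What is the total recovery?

£126,210

Doubled: 2 × £40,530 = £81,060
Penalty days: min(11, 15) = 11
Waiting-time penalty: 11 × £420 = £4,620
Total award: £40,530 + £81,060 + £4,620 = £126,210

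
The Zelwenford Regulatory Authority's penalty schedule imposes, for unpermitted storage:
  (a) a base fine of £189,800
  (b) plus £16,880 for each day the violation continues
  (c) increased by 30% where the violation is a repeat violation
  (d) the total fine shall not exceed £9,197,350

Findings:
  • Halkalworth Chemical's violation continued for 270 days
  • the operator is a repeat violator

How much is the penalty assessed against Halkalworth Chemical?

£6,171,620

Per-day component: 270 × £16,880 = £4,557,600
Base plus per-day: £189,800 + £4,557,600 = £4,747,400
Enhancement: 30% of £4,747,400 = £1,424,220
Enhanced fine: £4,747,400 + £1,424,220 = £6,171,620
Cap at £9,197,350: £6,171,620 is within the cap, no reduction.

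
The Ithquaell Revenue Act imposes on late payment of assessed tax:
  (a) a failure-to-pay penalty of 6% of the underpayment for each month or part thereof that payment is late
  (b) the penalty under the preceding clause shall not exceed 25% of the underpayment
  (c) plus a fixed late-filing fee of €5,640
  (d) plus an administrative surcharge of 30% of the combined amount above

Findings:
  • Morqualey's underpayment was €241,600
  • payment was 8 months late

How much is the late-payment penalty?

€85,852

Accrued rate: 6% × 8 = 48%, capped at 25% → 25%
Failure-to-pay penalty: 25% of €241,600 = €60,400
Penalty before surcharge: €60,400 + €5,640 = €66,040
Administrative surcharge: 30% of €66,040 = €19,812
Total penalty: €66,040 + €19,812 = €85,852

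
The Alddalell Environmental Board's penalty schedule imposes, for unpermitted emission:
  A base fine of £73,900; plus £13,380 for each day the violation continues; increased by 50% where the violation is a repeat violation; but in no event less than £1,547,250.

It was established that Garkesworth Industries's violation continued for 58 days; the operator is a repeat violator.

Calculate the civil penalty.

£1,547,250

Per-day component: 58 × £13,380 = £776,040
Base plus per-day: £73,900 + £776,040 = £849,940
Enhancement: 50% of £849,940 = £424,970
Enhanced fine: £849,940 + £424,970 = £1,274,910
Minimum £1,547,250: £1,274,910 is below the minimum → £1,547,250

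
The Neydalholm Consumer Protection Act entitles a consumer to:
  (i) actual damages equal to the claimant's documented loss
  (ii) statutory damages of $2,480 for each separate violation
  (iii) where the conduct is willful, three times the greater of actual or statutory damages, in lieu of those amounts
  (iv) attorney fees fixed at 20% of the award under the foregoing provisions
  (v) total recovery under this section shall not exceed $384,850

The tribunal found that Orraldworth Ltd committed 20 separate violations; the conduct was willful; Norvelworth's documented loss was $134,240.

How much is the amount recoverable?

$384,850

Statutory damages: 20 × $2,480 = $49,600
Greater of actual damages ($134,240) or statutory damages ($49,600): $134,240
Trebled: 3 × $134,240 = $402,720
Attorney fees: 20% of $402,720 = $80,544
Total before cap: $402,720 + $80,544 = $483,264
Cap at $384,850: $483,264 exceeds the cap → $384,850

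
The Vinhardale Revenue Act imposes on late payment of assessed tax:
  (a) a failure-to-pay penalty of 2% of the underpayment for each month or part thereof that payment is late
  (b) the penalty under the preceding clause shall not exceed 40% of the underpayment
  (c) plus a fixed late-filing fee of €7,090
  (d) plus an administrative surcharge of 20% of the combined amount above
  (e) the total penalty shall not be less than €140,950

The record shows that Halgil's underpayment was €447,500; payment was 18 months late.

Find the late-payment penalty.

Penalty: €201,828

Accrued rate: 2% × 18 = 36%, capped at 40% → 36%
Failure-to-pay penalty: 36% of €447,500 = €161,100
Penalty before surcharge: €161,100 + €7,090 = €168,190
Administrative surcharge: 20% of €168,190 = €33,638
Total penalty: €168,190 + €33,638 = €201,828
Minimum €140,950: €201,828 meets the minimum, no increase.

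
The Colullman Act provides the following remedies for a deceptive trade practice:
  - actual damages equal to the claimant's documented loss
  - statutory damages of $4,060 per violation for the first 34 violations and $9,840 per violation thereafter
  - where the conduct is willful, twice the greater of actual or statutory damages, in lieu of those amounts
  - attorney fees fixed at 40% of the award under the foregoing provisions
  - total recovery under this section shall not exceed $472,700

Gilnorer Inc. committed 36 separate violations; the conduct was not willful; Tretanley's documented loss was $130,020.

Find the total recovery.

$402,836

First 34 violations: 34 × $4,060 = $138,040
Remaining violations: (36 − 34) × $9,840 = $19,680
Statutory damages: $138,040 + $19,680 = $157,720
Conduct not willful: the in-lieu enhancement does not apply.
Actual plus statutory damages: $130,020 + $157,720 = $287,740
Attorney fees: 40% of $287,740 = $115,096
Total before cap: $287,740 + $115,096 = $402,836
Cap at $472,700: $402,836 is within the cap, no reduction.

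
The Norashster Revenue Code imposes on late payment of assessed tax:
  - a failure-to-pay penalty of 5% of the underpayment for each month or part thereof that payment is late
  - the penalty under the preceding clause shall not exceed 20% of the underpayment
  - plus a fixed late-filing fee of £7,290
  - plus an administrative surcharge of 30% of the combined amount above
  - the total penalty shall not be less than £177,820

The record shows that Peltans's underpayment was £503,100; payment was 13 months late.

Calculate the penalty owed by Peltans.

£177,820

Accrued rate: 5% × 13 = 65%, capped at 20% → 20%
Failure-to-pay penalty: 20% of £503,100 = £100,620
Penalty before surcharge: £100,620 + £7,290 = £107,910
Administrative surcharge: 30% of £107,910 = £32,373
Total penalty: £107,910 + £32,373 = £140,283
Minimum £177,820: £140,283 is below the minimum → £177,820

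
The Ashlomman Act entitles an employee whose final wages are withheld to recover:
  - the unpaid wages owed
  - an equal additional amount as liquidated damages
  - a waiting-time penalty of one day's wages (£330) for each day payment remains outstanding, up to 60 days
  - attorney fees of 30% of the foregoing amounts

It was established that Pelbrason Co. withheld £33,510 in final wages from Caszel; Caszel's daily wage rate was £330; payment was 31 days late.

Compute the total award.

Liquidated damages (equal amount): £33,510
Penalty days: min(31, 60) = 31
Waiting-time penalty: 31 × £330 = £10,230
Subtotal: £33,510 + £33,510 + £10,230 = £77,250
Attorney fees: 30% of £77,250 = £23,175
Total award: £77,250 + £23,175 = £100,425

£100,425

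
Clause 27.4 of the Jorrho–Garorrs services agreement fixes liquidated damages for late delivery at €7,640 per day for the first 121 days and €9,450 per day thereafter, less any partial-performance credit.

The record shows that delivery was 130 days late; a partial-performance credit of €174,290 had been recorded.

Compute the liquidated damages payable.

€835,200

First 121 days: 121 × €7,640 = €924,440
Remaining days: (130 − 121) × €9,450 = €85,050
Accrued per-day damages: €924,440 + €85,050 = €1,009,490
Less partial-performance credit: €1,009,490 − €174,290 = €835,200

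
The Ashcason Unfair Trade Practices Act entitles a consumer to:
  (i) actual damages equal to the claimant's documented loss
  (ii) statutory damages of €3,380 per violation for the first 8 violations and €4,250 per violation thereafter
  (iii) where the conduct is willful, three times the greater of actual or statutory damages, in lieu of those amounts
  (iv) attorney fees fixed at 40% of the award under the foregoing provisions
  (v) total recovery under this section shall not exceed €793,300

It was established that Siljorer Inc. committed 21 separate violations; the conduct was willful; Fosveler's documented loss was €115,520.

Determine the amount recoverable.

€485,184

First 8 violations: 8 × €3,380 = €27,040
Remaining violations: (21 − 8) × €4,250 = €55,250
Statutory damages: €27,040 + €55,250 = €82,290
Greater of actual damages (€115,520) or statutory damages (€82,290): €115,520
Trebled: 3 × €115,520 = €346,560
Attorney fees: 40% of €346,560 = €138,624
Total before cap: €346,560 + €138,624 = €485,184
Cap at €793,300: €485,184 is within the cap, no reduction.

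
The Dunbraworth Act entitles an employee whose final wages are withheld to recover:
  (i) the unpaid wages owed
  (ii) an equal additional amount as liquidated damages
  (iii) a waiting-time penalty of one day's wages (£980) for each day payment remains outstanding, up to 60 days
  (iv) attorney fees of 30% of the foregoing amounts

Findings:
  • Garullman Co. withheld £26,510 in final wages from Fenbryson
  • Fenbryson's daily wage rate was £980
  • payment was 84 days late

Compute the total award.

£145,366

Liquidated damages (equal amount): £26,510
Penalty days: min(84, 60) = 60
Waiting-time penalty: 60 × £980 = £58,800
Subtotal: £26,510 + £26,510 + £58,800 = £111,820
Attorney fees: 30% of £111,820 = £33,546
Total award: £111,820 + £33,546 = £145,366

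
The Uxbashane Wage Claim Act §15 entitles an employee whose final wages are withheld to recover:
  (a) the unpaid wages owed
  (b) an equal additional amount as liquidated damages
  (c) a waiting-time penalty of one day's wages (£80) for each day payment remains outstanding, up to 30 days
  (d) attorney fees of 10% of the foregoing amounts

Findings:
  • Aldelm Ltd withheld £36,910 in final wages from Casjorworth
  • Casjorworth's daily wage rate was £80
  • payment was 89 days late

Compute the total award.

£83,842

Liquidated damages (equal amount): £36,910
Penalty days: min(89, 30) = 30
Waiting-time penalty: 30 × £80 = £2,400
Subtotal: £36,910 + £36,910 + £2,400 = £76,220
Attorney fees: 10% of £76,220 = £7,622
Total award: £76,220 + £7,622 = £83,842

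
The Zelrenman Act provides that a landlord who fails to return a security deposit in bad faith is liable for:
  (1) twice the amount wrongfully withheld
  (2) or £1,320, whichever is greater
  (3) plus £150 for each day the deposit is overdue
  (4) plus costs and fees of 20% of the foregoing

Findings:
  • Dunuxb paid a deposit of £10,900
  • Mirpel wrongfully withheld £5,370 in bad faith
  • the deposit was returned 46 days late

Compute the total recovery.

£21,168

Doubled: 2 × £5,370 = £10,740
Minimum £1,320: £10,740 meets the minimum, no increase.
Late-return penalty: 46 × £150 = £6,900
Damages plus late penalty: £10,740 + £6,900 = £17,640
Costs and fees: 20% of £17,640 = £3,528
Total recovery: £17,640 + £3,528 = £21,168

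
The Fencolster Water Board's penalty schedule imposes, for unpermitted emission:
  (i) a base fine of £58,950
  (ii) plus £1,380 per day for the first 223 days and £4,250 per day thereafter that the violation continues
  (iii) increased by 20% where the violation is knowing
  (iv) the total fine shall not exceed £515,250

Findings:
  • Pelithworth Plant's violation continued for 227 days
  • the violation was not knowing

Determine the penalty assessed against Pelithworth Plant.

Civil penalty: £383,690

First 223 days: 223 × £1,380 = £307,740
Remaining days: (227 − 223) × £4,250 = £17,000
Per-day component: £307,740 + £17,000 = £324,740
Base plus per-day: £58,950 + £324,740 = £383,690
The violation was not knowing: no 20% increase.
Cap at £515,250: £383,690 is within the cap, no reduction.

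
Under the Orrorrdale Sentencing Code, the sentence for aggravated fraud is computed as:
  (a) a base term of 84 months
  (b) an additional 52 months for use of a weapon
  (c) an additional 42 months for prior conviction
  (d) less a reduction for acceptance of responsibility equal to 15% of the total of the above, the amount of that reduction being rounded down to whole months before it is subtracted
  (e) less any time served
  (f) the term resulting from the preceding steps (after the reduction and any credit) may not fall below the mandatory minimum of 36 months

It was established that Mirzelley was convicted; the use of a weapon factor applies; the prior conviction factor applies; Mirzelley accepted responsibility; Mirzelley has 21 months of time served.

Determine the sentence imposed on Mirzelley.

131 months

Use of a weapon enhancement: +52 months
Prior conviction enhancement: +42 months
Adjusted term: 84 months + 52 months + 42 months = 178 months
Acceptance of responsibility reduction: 15% of 178 months = 26 months (rounded down)
After reduction: 178 − 26 = 152 months
Less time served: 152 months − 21 months = 131 months
Minimum 36 months: 131 months meets the minimum, no increase.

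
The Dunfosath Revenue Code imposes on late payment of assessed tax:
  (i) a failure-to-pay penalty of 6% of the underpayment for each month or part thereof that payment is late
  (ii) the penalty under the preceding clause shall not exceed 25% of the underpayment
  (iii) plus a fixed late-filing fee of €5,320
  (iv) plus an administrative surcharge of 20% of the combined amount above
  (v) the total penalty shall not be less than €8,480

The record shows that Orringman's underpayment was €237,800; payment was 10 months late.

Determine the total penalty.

Accrued rate: 6% × 10 = 60%, capped at 25% → 25%
Failure-to-pay penalty: 25% of €237,800 = €59,450
Penalty before surcharge: €59,450 + €5,320 = €64,770
Administrative surcharge: 20% of €64,770 = €12,954
Total penalty: €64,770 + €12,954 = €77,724
Minimum €8,480: €77,724 meets the minimum, no increase.

Penalty: €77,724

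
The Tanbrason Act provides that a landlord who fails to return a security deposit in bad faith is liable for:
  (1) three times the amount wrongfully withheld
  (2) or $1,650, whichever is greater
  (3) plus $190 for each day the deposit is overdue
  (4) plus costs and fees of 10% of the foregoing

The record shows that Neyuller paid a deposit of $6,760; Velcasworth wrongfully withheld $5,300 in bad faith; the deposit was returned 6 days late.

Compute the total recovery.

Trebled: 3 × $5,300 = $15,900
Minimum $1,650: $15,900 meets the minimum, no increase.
Late-return penalty: 6 × $190 = $1,140
Damages plus late penalty: $15,900 + $1,140 = $17,040
Costs and fees: 10% of $17,040 = $1,704
Total recovery: $17,040 + $1,704 = $18,744

$18,744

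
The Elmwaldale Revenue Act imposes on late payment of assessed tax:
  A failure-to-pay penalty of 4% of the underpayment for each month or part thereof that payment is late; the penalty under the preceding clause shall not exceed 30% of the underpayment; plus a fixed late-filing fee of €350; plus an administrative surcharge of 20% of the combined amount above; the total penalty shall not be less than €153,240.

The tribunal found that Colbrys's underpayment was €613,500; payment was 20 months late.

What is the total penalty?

€221,280

Accrued rate: 4% × 20 = 80%, capped at 30% → 30%
Failure-to-pay penalty: 30% of €613,500 = €184,050
Penalty before surcharge: €184,050 + €350 = €184,400
Administrative surcharge: 20% of €184,400 = €36,880
Total penalty: €184,400 + €36,880 = €221,280
Minimum €153,240: €221,280 meets the minimum, no increase.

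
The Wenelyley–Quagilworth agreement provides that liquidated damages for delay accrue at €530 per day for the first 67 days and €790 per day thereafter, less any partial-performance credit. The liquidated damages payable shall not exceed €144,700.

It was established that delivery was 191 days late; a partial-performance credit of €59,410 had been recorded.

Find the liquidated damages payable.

First 67 days: 67 × €530 = €35,510
Remaining days: (191 − 67) × €790 = €97,960
Accrued per-day damages: €35,510 + €97,960 = €133,470
Less partial-performance credit: €133,470 − €59,410 = €74,060
Cap at €144,700: €74,060 is within the cap, no reduction.

€74,060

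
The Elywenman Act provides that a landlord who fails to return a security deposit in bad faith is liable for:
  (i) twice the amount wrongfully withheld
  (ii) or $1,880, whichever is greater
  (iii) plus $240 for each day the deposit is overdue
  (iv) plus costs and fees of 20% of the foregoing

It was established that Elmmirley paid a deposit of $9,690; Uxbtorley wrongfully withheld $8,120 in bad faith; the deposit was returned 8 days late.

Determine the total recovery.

$21,792

Doubled: 2 × $8,120 = $16,240
Minimum $1,880: $16,240 meets the minimum, no increase.
Late-return penalty: 8 × $240 = $1,920
Damages plus late penalty: $16,240 + $1,920 = $18,160
Costs and fees: 20% of $18,160 = $3,632
Total recovery: $18,160 + $3,632 = $21,792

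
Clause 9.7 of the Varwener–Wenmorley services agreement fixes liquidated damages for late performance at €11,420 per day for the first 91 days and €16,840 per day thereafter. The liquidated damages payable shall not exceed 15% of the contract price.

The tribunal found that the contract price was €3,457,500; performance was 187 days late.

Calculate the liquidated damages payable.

First 91 days: 91 × €11,420 = €1,039,220
Remaining days: (187 − 91) × €16,840 = €1,616,640
Accrued per-day damages: €1,039,220 + €1,616,640 = €2,655,860
Cap: 15% of €3,457,500 = €518,625
Cap at €518,625: €2,655,860 exceeds the cap → €518,625

€518,625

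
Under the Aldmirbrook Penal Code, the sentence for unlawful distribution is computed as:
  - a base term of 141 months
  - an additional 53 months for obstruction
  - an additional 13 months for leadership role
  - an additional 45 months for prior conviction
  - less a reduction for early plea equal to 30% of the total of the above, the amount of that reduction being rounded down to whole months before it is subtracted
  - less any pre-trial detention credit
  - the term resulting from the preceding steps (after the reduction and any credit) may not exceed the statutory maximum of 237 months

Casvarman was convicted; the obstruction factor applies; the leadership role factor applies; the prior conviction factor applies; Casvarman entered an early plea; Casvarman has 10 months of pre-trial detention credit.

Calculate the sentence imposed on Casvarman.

167 months

Obstruction enhancement: +53 months
Leadership role enhancement: +13 months
Prior conviction enhancement: +45 months
Adjusted term: 141 months + 53 months + 13 months + 45 months = 252 months
Early plea reduction: 30% of 252 months = 75 months (rounded down)
After reduction: 252 − 75 = 177 months
Less pre-trial detention credit: 177 months − 10 months = 167 months
Cap at 237 months: 167 months is within the cap, no reduction.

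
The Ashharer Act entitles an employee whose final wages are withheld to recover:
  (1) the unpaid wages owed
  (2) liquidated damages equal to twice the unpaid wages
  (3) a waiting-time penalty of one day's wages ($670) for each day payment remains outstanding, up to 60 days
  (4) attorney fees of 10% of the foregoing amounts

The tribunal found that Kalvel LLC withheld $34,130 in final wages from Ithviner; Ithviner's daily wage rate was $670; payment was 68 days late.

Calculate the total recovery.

Doubled: 2 × $34,130 = $68,260
Penalty days: min(68, 60) = 60
Waiting-time penalty: 60 × $670 = $40,200
Subtotal: $34,130 + $68,260 + $40,200 = $142,590
Attorney fees: 10% of $142,590 = $14,259
Total award: $142,590 + $14,259 = $156,849

$156,849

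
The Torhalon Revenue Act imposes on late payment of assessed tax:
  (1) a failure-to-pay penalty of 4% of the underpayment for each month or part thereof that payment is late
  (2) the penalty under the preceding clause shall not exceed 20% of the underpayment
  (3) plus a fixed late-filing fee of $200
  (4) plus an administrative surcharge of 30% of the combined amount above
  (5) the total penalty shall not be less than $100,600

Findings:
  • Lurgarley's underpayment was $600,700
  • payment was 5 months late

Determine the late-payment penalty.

Accrued rate: 4% × 5 = 20%, capped at 20% → 20%
Failure-to-pay penalty: 20% of $600,700 = $120,140
Penalty before surcharge: $120,140 + $200 = $120,340
Administrative surcharge: 30% of $120,340 = $36,102
Total penalty: $120,340 + $36,102 = $156,442
Minimum $100,600: $156,442 meets the minimum, no increase.

$156,442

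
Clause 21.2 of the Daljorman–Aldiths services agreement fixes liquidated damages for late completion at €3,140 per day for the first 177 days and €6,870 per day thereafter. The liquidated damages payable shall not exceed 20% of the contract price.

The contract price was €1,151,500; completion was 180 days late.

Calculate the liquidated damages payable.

First 177 days: 177 × €3,140 = €555,780
Remaining days: (180 − 177) × €6,870 = €20,610
Accrued per-day damages: €555,780 + €20,610 = €576,390
Cap: 20% of €1,151,500 = €230,300
Cap at €230,300: €576,390 exceeds the cap → €230,300

€230,300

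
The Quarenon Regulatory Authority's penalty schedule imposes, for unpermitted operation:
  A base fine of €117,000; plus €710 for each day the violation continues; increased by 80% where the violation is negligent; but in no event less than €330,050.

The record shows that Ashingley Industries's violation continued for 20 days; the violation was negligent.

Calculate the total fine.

Per-day component: 20 × €710 = €14,200
Base plus per-day: €117,000 + €14,200 = €131,200
Enhancement: 80% of €131,200 = €104,960
Enhanced fine: €131,200 + €104,960 = €236,160
Minimum €330,050: €236,160 is below the minimum → €330,050

€330,050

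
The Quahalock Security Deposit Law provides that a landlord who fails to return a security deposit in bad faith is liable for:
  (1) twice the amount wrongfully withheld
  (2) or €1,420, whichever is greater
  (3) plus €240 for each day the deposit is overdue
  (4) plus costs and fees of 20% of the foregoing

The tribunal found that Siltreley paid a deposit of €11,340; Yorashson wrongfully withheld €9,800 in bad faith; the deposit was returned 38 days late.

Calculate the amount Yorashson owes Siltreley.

Recovery: €34,464

Doubled: 2 × €9,800 = €19,600
Minimum €1,420: €19,600 meets the minimum, no increase.
Late-return penalty: 38 × €240 = €9,120
Damages plus late penalty: €19,600 + €9,120 = €28,720
Costs and fees: 20% of €28,720 = €5,744
Total recovery: €28,720 + €5,744 = €34,464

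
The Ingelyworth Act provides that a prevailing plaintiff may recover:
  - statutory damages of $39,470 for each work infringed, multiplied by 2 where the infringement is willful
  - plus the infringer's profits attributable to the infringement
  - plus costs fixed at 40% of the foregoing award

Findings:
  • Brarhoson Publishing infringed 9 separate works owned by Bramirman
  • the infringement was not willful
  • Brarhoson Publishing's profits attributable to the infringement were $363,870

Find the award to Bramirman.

Statutory damages: 9 × $39,470 = $355,230
Infringement not willful: no ×2 enhancement.
Combined award: $355,230 + $363,870 = $719,100
Costs: 40% of $719,100 = $287,640
Award plus costs: $719,100 + $287,640 = $1,006,740

$1,006,740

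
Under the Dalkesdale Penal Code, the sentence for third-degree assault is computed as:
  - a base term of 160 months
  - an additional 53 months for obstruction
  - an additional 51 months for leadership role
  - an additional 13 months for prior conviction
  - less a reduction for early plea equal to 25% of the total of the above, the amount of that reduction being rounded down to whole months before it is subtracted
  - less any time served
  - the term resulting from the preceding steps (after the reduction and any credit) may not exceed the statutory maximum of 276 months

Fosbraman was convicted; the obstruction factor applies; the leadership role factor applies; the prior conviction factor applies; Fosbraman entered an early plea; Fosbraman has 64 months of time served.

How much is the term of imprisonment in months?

144 months

Obstruction enhancement: +53 months
Leadership role enhancement: +51 months
Prior conviction enhancement: +13 months
Adjusted term: 160 months + 53 months + 51 months + 13 months = 277 months
Early plea reduction: 25% of 277 months = 69 months (rounded down)
After reduction: 277 − 69 = 208 months
Less time served: 208 months − 64 months = 144 months
Cap at 276 months: 144 months is within the cap, no reduction.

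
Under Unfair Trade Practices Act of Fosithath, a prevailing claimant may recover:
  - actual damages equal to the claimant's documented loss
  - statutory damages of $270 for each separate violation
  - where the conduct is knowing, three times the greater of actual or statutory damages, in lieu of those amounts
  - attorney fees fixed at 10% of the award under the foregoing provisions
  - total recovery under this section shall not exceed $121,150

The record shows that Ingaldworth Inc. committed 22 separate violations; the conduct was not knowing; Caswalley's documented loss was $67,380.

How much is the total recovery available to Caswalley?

Total recovery: $80,652

Statutory damages: 22 × $270 = $5,940
Conduct not knowing: the in-lieu enhancement does not apply.
Actual plus statutory damages: $67,380 + $5,940 = $73,320
Attorney fees: 10% of $73,320 = $7,332
Total before cap: $73,320 + $7,332 = $80,652
Cap at $121,150: $80,652 is within the cap, no reduction.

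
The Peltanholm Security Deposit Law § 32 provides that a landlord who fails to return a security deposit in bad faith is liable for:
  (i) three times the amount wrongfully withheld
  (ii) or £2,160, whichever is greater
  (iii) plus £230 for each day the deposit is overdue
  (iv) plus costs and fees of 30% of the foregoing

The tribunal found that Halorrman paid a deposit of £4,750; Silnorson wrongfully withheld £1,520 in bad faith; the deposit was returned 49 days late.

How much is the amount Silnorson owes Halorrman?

£20,579

Trebled: 3 × £1,520 = £4,560
Minimum £2,160: £4,560 meets the minimum, no increase.
Late-return penalty: 49 × £230 = £11,270
Damages plus late penalty: £4,560 + £11,270 = £15,830
Costs and fees: 30% of £15,830 = £4,749
Total recovery: £15,830 + £4,749 = £20,579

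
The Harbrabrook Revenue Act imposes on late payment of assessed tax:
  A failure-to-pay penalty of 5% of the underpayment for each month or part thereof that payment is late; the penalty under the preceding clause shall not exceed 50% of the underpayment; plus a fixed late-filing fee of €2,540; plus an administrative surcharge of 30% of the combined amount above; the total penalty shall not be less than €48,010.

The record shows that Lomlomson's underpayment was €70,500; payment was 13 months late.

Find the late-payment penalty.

€49,127

Accrued rate: 5% × 13 = 65%, capped at 50% → 50%
Failure-to-pay penalty: 50% of €70,500 = €35,250
Penalty before surcharge: €35,250 + €2,540 = €37,790
Administrative surcharge: 30% of €37,790 = €11,337
Total penalty: €37,790 + €11,337 = €49,127
Minimum €48,010: €49,127 meets the minimum, no increase.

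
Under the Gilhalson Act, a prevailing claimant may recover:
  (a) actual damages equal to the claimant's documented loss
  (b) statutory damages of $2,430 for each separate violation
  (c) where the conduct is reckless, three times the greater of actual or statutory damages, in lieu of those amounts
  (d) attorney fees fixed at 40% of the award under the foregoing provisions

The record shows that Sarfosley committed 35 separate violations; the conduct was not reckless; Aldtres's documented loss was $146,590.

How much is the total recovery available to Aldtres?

Statutory damages: 35 × $2,430 = $85,050
Conduct not reckless: the in-lieu enhancement does not apply.
Actual plus statutory damages: $146,590 + $85,050 = $231,640
Attorney fees: 40% of $231,640 = $92,656
Total recovery: $231,640 + $92,656 = $324,296

$324,296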